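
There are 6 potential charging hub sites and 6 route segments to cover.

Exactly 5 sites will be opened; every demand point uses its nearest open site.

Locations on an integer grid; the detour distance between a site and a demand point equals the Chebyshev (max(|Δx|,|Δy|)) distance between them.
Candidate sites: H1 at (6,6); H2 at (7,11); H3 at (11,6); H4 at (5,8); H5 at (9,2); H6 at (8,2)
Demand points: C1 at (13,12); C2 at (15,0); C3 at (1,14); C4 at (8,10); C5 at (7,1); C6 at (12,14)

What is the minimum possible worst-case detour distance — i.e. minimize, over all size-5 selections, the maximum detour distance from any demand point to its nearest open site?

6

Open {H1, H2, H3, H4, H5}.
  Farthest demand point is C1 at detour distance 6 (to H2); all others are ≤ 6.
With {H1, H2, H3, H4, H6} the worst case is 6.
With {H1, H2, H3, H5, H6} the worst case is 6.
No size-5 selection achieves below 6.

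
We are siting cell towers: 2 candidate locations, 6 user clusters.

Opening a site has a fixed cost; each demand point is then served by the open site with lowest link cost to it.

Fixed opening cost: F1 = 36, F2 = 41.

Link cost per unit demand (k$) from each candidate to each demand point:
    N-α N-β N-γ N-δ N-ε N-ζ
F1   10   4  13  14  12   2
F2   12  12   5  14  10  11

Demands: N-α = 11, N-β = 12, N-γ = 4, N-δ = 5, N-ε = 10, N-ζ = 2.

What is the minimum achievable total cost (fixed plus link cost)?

Open {F1, F2}: assign each demand point to its cheapest open site.
  N-α→F1 11×10=110, N-β→F1 12×4=48, N-γ→F2 4×5=20, N-δ→F1 5×14=70, N-ε→F2 10×10=100, N-ζ→F1 2×2=4
  link cost 352, fixed 77 → total 429.
Compare {F1}: link cost 404 + fixed 36 = 440.
Compare {F2}: link cost 488 + fixed 41 = 529.

429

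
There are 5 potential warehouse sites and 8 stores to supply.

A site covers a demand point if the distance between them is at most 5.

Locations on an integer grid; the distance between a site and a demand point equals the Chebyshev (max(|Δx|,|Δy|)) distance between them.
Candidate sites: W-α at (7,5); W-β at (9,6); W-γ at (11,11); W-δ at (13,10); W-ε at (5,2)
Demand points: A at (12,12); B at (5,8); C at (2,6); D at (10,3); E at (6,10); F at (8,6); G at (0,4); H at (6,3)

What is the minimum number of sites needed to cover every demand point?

Coverage sets (demand points within 5 of each site):
  W-α: {B, C, D, E, F, H}
  W-β: {B, D, E, F, H}
  W-γ: {A, E, F}
  W-δ: {A, F}
  W-ε: {C, D, F, G, H}
No 2 sites suffice: every size-2 union leaves at least one demand point uncovered.
But {W-α, W-γ, W-ε} covers everything, so the minimum is 3.

3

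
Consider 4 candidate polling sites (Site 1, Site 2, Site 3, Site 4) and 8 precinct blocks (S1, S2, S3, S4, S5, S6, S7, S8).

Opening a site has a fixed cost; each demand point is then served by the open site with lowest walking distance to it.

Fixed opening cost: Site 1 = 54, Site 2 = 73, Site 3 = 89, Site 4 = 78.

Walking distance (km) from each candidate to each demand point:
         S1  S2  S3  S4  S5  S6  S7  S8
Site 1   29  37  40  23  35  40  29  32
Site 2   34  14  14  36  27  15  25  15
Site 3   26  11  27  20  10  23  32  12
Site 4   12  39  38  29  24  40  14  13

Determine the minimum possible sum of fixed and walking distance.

Open {Site 3}: assign each demand point to its cheapest open site.
  S1→Site 3 26, S2→Site 3 11, S3→Site 3 27, S4→Site 3 20, S5→Site 3 10, S6→Site 3 23, S7→Site 3 32, S8→Site 3 12
  walking distance 161, fixed 89 → total 250.
Compare {Site 2}: walking distance 180 + fixed 73 = 253.
Compare {Site 2, Site 4}: walking distance 135 + fixed 151 = 286.
Compare {Site 4}: walking distance 209 + fixed 78 = 287.
All other subsets cost ≥ 253. Minimum total cost: 250.

250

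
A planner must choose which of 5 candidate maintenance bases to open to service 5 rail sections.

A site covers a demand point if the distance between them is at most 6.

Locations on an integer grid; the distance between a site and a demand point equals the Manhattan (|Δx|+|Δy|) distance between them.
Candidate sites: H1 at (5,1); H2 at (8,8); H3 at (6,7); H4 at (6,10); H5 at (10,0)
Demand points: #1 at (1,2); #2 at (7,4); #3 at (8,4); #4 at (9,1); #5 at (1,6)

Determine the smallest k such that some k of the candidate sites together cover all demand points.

Coverage sets (demand points within 6 of each site):
  H1: {#1, #2, #3, #4}
  H2: {#2, #3}
  H3: {#2, #3, #5}
  H4: {}
  H5: {#3, #4}
No single site covers all 5 demand points.
But {H1, H3} covers everything, so the minimum is 2.

2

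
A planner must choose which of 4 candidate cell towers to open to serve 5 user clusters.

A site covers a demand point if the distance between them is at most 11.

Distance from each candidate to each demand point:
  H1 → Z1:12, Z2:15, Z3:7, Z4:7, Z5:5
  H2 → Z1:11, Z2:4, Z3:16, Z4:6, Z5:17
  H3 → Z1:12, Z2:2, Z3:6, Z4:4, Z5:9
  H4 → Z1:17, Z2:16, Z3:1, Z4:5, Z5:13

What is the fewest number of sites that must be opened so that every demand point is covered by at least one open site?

Coverage sets (demand points within 11 of each site):
  H1: {Z3, Z4, Z5}
  H2: {Z1, Z2, Z4}
  H3: {Z2, Z3, Z4, Z5}
  H4: {Z3, Z4}
No single site covers all 5 demand points.
But {H1, H2} covers everything, so the minimum is 2.

2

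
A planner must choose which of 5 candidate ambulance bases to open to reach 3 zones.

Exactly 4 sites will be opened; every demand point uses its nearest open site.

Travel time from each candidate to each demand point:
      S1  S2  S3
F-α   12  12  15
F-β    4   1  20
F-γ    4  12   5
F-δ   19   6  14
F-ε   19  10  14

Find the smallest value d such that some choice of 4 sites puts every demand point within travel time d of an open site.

Open {F-α, F-β, F-γ, F-δ}.
  Farthest demand point is S3 at travel time 5 (to F-γ); all others are ≤ 5.
With {F-α, F-β, F-γ, F-ε} the worst case is 5.
With {F-β, F-γ, F-δ, F-ε} the worst case is 5.
No size-4 selection achieves below 5.

5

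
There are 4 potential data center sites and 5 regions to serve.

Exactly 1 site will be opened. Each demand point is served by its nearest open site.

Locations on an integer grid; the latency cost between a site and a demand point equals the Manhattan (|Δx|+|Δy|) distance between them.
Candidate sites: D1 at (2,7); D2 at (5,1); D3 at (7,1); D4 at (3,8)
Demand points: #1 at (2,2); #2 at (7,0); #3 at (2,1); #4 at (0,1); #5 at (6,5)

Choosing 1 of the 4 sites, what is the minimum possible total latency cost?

20

Open {D2}.
  #1→D2 4, #2→D2 3, #3→D2 3, #4→D2 5, #5→D2 5  ⇒ total 20.
Compare {D3}: total 24.
Compare {D1}: total 37.
No size-1 selection does better; minimum is 20.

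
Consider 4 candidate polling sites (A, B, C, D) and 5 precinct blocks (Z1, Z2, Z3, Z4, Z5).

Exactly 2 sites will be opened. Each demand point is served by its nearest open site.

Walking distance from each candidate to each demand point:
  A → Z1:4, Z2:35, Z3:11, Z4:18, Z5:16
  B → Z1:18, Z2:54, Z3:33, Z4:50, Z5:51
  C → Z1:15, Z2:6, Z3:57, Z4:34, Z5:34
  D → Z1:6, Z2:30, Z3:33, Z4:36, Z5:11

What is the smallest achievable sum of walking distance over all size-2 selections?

55

Open {A, C}.
  Z1→A 4, Z2→C 6, Z3→A 11, Z4→A 18, Z5→A 16  ⇒ total 55.
Compare {A, D}: total 74.
Compare {A, B}: total 84.
No size-2 selection does better; minimum is 55.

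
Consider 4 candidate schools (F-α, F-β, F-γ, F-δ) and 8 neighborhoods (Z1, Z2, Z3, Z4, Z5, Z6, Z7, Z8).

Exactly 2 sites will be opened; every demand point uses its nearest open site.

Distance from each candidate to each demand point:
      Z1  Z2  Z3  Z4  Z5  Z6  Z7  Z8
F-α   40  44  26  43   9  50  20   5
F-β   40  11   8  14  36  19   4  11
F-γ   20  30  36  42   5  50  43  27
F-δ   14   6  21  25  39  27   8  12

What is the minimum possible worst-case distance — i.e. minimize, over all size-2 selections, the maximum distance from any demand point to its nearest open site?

Open {F-β, F-γ}.
  Farthest demand point is Z1 at distance 20 (to F-γ); all others are ≤ 20.
With {F-α, F-δ} the worst case is 27.
With {F-γ, F-δ} the worst case is 27.
No size-2 selection achieves below 20.

20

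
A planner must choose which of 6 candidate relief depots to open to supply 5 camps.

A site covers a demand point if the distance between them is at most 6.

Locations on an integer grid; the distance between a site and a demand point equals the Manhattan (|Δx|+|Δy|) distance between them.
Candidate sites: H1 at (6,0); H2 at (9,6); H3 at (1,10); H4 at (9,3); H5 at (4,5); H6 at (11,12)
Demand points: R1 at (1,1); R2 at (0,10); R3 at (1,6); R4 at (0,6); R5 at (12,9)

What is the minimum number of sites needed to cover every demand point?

Coverage sets (demand points within 6 of each site):
  H1: {R1}
  H2: {R5}
  H3: {R2, R3, R4}
  H4: {}
  H5: {R3, R4}
  H6: {R5}
No 2 sites suffice: every size-2 union leaves at least one demand point uncovered.
But {H1, H2, H3} covers everything, so the minimum is 3.

3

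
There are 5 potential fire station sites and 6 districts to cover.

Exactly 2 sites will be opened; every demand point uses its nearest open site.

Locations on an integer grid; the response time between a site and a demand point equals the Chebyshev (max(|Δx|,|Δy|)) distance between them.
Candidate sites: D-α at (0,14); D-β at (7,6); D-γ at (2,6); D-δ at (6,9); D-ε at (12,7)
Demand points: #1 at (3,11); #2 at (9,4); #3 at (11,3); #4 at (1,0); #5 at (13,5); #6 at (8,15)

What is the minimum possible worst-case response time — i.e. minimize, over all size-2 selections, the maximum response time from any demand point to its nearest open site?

6

Open {D-β, D-δ}.
  Farthest demand point is #4 at response time 6 (to D-β); all others are ≤ 6.
With {D-γ, D-δ} the worst case is 7.
With {D-α, D-β} the worst case is 8.
No size-2 selection achieves below 6.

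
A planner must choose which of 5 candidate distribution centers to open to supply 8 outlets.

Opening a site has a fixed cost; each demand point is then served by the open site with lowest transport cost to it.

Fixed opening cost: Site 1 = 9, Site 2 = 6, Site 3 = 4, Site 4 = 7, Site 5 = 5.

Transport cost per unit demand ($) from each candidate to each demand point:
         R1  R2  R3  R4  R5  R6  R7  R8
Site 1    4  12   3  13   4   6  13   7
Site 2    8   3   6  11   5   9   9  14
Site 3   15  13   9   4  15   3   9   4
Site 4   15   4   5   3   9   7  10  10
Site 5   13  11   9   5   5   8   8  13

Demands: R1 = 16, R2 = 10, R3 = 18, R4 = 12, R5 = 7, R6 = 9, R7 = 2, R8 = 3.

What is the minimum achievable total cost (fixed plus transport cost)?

295

Open {Site 1, Site 2, Site 3, Site 4}: assign each demand point to its cheapest open site.
  R1→Site 1 16×4=64, R2→Site 2 10×3=30, R3→Site 1 18×3=54, R4→Site 4 12×3=36, R5→Site 1 7×4=28, R6→Site 3 9×3=27, R7→Site 2 2×9=18, R8→Site 3 3×4=12
  transport cost 269, fixed 26 → total 295.
Compare {Site 1, Site 2, Site 3, Site 4, Site 5}: transport cost 267 + fixed 31 = 298.
Compare {Site 1, Site 3, Site 4}: transport cost 279 + fixed 20 = 299.
Compare {Site 1, Site 2, Site 3}: transport cost 281 + fixed 19 = 300.
All other subsets cost ≥ 298. Minimum total cost: 295.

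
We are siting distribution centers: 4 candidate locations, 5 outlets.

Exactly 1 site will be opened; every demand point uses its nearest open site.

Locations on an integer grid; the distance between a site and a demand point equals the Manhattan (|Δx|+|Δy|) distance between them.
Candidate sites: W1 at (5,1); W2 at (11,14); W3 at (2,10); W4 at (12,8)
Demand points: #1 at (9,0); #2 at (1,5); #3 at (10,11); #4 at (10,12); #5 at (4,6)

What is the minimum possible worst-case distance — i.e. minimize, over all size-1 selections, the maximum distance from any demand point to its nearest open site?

14

Open {W4}.
  Farthest demand point is #2 at distance 14 (to W4); all others are ≤ 14.
With {W1} the worst case is 16.
With {W3} the worst case is 17.
No size-1 selection achieves below 14.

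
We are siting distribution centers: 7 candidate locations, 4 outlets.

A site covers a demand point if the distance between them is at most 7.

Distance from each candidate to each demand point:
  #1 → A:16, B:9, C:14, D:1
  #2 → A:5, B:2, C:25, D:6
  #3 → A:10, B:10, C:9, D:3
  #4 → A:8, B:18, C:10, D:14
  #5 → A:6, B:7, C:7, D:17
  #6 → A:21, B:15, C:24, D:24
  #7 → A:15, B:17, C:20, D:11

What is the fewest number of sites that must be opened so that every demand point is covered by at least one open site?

Coverage sets (demand points within 7 of each site):
  #1: {D}
  #2: {A, B, D}
  #3: {D}
  #4: {}
  #5: {A, B, C}
  #6: {}
  #7: {}
No single site covers all 4 demand points.
But {#1, #5} covers everything, so the minimum is 2.

2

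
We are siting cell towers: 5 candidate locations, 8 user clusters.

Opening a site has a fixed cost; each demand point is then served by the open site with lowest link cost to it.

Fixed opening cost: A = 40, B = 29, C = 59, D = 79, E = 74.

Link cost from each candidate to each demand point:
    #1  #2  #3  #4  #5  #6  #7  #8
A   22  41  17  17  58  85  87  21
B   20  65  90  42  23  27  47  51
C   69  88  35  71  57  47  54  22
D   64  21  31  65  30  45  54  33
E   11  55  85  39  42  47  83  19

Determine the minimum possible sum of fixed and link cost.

Open {A, B}: assign each demand point to its cheapest open site.
  #1→B 20, #2→A 41, #3→A 17, #4→A 17, #5→B 23, #6→B 27, #7→B 47, #8→A 21
  link cost 213, fixed 69 → total 282.
Compare {A, B, C}: link cost 213 + fixed 128 = 341.
Compare {A, B, D}: link cost 193 + fixed 148 = 341.
Compare {A, B, E}: link cost 202 + fixed 143 = 345.
All other subsets cost ≥ 341. Minimum total cost: 282.

282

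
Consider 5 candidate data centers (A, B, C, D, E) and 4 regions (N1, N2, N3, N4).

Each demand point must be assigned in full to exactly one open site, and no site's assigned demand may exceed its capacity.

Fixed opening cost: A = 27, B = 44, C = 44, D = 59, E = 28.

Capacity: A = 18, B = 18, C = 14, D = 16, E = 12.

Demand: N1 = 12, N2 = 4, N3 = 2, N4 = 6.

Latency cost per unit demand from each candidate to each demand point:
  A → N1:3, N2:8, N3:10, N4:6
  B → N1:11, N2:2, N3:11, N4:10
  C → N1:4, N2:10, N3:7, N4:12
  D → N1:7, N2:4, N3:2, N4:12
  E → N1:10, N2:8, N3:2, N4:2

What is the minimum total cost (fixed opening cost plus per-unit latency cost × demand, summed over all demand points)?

Open {A, E}; cheapest assignment that respects the capacities:
  A (cap 18, load 16): N1, N2 — cost 12×3 + 4×8 = 68
  E (cap 12, load 8): N3, N4 — cost 2×2 + 6×2 = 16
  Shipping 84, fixed 55 → total 139.
  Any other capacity-feasible assignment to {A, E} ships for at least 84.
Compare {A, B, E}: its best feasible assignment gives total 159.
Compare {C, E}: its best feasible assignment gives total 168.
Every other set of open sites that can feasibly serve all demand totals ≥ 159 even under its best assignment. Minimum: 139.

139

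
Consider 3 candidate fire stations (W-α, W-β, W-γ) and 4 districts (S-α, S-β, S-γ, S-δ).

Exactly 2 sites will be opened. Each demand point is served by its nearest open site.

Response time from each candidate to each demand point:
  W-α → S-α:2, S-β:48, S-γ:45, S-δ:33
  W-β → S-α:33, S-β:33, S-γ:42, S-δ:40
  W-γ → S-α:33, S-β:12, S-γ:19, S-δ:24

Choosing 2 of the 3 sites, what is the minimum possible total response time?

57

Open {W-α, W-γ}.
  S-α→W-α 2, S-β→W-γ 12, S-γ→W-γ 19, S-δ→W-γ 24  ⇒ total 57.
Compare {W-β, W-γ}: total 88.
Compare {W-α, W-β}: total 110.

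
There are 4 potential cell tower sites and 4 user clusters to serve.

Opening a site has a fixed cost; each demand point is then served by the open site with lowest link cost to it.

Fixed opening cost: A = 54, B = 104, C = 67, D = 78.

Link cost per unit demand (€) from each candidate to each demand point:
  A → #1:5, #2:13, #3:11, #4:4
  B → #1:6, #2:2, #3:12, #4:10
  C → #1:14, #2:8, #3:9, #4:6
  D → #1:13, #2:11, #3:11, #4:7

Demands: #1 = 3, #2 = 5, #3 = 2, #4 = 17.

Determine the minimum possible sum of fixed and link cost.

224

Open {A}: assign each demand point to its cheapest open site.
  #1→A 3×5=15, #2→A 5×13=65, #3→A 2×11=22, #4→A 17×4=68
  link cost 170, fixed 54 → total 224.
Compare {A, C}: link cost 141 + fixed 121 = 262.
Compare {C}: link cost 202 + fixed 67 = 269.
Compare {A, B}: link cost 115 + fixed 158 = 273.
All other subsets cost ≥ 262. Minimum total cost: 224.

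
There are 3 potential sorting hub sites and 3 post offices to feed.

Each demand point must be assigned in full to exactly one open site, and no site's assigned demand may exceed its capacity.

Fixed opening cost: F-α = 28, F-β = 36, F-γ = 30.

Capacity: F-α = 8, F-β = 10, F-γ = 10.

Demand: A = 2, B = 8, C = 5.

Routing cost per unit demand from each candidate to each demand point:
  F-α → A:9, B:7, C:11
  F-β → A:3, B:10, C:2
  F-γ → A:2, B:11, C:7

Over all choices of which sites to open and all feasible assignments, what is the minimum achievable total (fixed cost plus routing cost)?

Open {F-α, F-β}; cheapest assignment that respects the capacities:
  F-α (cap 8, load 8): B — cost 8×7 = 56
  F-β (cap 10, load 7): A, C — cost 2×3 + 5×2 = 16
  Shipping 72, fixed 64 → total 136.
  Any other capacity-feasible assignment to {F-α, F-β} ships for at least 72.
Compare {F-α, F-γ}: its best feasible assignment gives total 153.
Compare {F-α, F-β, F-γ}: its best feasible assignment gives total 164.
Every other set of open sites that can feasibly serve all demand totals ≥ 153 even under its best assignment. Minimum: 136.

136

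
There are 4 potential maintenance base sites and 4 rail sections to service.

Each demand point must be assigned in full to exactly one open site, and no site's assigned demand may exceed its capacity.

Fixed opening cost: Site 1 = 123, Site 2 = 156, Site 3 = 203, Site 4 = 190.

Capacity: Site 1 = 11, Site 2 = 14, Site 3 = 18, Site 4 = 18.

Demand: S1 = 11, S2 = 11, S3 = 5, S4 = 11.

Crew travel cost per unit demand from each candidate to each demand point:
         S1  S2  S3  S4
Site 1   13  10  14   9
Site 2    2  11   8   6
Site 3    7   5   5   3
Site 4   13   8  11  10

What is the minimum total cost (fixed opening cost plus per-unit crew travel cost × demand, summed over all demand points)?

672

Open {Site 1, Site 2, Site 3}; cheapest assignment that respects the capacities:
  Site 1 (cap 11, load 11): S2 — cost 11×10 = 110
  Site 2 (cap 14, load 11): S1 — cost 11×2 = 22
  Site 3 (cap 18, load 16): S3, S4 — cost 5×5 + 11×3 = 58
  Shipping 190, fixed 482 → total 672.
  Any other capacity-feasible assignment to {Site 1, Site 2, Site 3} ships for at least 190.
Compare {Site 2, Site 3, Site 4}: its best feasible assignment gives total 717.
Compare {Site 1, Site 2, Site 4}: its best feasible assignment gives total 733.
Every other set of open sites that can feasibly serve all demand totals ≥ 717 even under its best assignment. Minimum: 672.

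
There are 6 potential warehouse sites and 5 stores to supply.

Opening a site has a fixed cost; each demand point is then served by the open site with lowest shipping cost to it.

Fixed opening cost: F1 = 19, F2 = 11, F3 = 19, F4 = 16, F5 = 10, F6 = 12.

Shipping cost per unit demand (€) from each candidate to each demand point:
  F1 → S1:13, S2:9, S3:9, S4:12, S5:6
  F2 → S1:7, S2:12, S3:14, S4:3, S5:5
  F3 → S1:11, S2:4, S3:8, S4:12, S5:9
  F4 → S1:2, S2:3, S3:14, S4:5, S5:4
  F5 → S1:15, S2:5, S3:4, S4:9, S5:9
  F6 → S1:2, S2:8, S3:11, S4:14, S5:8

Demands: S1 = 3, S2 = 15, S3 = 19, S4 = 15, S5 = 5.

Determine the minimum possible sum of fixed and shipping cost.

229

Open {F2, F4, F5}: assign each demand point to its cheapest open site.
  S1→F4 3×2=6, S2→F4 15×3=45, S3→F5 19×4=76, S4→F2 15×3=45, S5→F4 5×4=20
  shipping cost 192, fixed 37 → total 229.
Compare {F2, F4, F5, F6}: shipping cost 192 + fixed 49 = 241.
Compare {F4, F5}: shipping cost 222 + fixed 26 = 248.
Compare {F1, F2, F4, F5}: shipping cost 192 + fixed 56 = 248.
All other subsets cost ≥ 241. Minimum total cost: 229.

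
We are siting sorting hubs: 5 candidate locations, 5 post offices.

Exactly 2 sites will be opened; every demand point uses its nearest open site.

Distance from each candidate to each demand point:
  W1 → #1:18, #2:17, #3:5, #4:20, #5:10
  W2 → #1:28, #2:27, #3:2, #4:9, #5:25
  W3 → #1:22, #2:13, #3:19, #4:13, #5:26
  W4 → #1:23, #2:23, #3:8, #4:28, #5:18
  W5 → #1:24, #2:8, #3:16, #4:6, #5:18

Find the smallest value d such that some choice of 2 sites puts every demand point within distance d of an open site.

Open {W1, W2}.
  Farthest demand point is #1 at distance 18 (to W1); all others are ≤ 18.
With {W1, W3} the worst case is 18.
With {W1, W5} the worst case is 18.
No size-2 selection achieves below 18.

18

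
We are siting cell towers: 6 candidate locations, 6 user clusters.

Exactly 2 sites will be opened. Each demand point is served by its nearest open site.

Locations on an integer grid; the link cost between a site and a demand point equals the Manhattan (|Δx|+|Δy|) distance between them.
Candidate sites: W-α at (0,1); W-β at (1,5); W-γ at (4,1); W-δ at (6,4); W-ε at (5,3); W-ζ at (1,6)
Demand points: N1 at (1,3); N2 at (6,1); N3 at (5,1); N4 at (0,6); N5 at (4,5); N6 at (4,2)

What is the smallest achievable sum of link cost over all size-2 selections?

11

Open {W-β, W-γ}.
  N1→W-β 2, N2→W-γ 2, N3→W-γ 1, N4→W-β 2, N5→W-β 3, N6→W-γ 1  ⇒ total 11.
Compare {W-γ, W-ζ}: total 12.
Compare {W-β, W-ε}: total 14.
No size-2 selection does better; minimum is 11.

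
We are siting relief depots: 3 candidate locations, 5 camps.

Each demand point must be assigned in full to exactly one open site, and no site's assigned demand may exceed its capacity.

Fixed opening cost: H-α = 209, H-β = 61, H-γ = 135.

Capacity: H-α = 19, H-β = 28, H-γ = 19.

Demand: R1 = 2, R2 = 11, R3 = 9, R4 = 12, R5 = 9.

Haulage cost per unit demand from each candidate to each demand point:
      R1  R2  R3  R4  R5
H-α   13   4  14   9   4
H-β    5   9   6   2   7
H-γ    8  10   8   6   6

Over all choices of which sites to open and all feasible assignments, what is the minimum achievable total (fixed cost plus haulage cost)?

455

Open {H-β, H-γ}; cheapest assignment that respects the capacities:
  H-β (cap 28, load 25): R1, R2, R4 — cost 2×5 + 11×9 + 12×2 = 133
  H-γ (cap 19, load 18): R3, R5 — cost 9×8 + 9×6 = 126
  Shipping 259, fixed 196 → total 455.
  Any other capacity-feasible assignment to {H-β, H-γ} ships for at least 259.
Compare {H-α, H-β}: its best feasible assignment gives total 565.
Compare {H-α, H-β, H-γ}: its best feasible assignment gives total 591.
Every other set of open sites that can feasibly serve all demand totals ≥ 565 even under its best assignment. Minimum: 455.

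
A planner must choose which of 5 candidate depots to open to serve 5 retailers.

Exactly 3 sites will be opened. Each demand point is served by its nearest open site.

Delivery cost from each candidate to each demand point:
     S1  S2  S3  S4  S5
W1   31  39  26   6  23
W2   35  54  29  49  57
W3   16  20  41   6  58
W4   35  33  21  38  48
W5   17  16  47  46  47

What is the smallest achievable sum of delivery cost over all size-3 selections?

83

Open {W1, W4, W5}.
  S1→W5 17, S2→W5 16, S3→W4 21, S4→W1 6, S5→W1 23  ⇒ total 83.
Compare {W1, W3, W4}: total 86.
Compare {W1, W3, W5}: total 87.
No size-3 selection does better; minimum is 83.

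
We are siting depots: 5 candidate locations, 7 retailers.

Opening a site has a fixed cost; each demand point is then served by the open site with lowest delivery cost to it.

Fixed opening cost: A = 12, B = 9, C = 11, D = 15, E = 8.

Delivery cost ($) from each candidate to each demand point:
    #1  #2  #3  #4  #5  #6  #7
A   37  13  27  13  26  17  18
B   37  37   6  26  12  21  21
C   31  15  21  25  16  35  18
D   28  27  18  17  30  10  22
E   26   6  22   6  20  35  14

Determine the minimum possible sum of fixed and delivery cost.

108

Open {B, E}: assign each demand point to its cheapest open site.
  #1→E 26, #2→E 6, #3→B 6, #4→E 6, #5→B 12, #6→B 21, #7→E 14
  delivery cost 91, fixed 17 → total 108.
Compare {B, D, E}: delivery cost 80 + fixed 32 = 112.
Compare {A, B, E}: delivery cost 87 + fixed 29 = 116.
Compare {B, C, E}: delivery cost 91 + fixed 28 = 119.
All other subsets cost ≥ 112. Minimum total cost: 108.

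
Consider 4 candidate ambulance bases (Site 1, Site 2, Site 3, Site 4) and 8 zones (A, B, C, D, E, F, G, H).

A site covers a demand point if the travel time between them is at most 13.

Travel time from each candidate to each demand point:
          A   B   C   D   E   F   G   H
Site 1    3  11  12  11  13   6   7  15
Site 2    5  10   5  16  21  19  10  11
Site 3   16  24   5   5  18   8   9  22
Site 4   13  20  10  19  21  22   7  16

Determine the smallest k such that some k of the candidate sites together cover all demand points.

Coverage sets (demand points within 13 of each site):
  Site 1: {A, B, C, D, E, F, G}
  Site 2: {A, B, C, G, H}
  Site 3: {C, D, F, G}
  Site 4: {A, C, G}
No single site covers all 8 demand points.
But {Site 1, Site 2} covers everything, so the minimum is 2.

2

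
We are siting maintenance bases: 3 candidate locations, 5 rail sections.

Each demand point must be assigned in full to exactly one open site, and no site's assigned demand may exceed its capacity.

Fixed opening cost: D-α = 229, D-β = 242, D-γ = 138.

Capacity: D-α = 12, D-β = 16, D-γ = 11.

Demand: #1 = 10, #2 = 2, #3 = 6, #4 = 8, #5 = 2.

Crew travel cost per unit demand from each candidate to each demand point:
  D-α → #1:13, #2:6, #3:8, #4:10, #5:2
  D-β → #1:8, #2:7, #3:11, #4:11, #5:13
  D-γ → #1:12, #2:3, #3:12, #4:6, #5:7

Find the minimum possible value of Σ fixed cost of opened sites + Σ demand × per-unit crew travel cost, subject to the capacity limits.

Open {D-α, D-β}; cheapest assignment that respects the capacities:
  D-α (cap 12, load 12): #2, #4, #5 — cost 2×6 + 8×10 + 2×2 = 96
  D-β (cap 16, load 16): #1, #3 — cost 10×8 + 6×11 = 146
  Shipping 242, fixed 471 → total 713.
  Any other capacity-feasible assignment to {D-α, D-β} ships for at least 242.
Compare {D-α, D-β, D-γ}: its best feasible assignment gives total 795.
Every other set of open sites that can feasibly serve all demand totals ≥ 795 even under its best assignment. Minimum: 713.

713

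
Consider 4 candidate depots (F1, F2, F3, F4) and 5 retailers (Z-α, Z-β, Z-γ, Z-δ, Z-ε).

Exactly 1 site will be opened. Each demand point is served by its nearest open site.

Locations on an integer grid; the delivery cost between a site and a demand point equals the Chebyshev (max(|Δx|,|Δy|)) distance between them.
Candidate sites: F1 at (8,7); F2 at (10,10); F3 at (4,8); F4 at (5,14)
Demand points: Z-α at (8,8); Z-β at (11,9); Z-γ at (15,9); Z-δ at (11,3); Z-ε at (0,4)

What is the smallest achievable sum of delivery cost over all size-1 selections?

Open {F1}.
  Z-α→F1 1, Z-β→F1 3, Z-γ→F1 7, Z-δ→F1 4, Z-ε→F1 8  ⇒ total 23.
Compare {F2}: total 25.
Compare {F3}: total 33.
No size-1 selection does better; minimum is 23.

23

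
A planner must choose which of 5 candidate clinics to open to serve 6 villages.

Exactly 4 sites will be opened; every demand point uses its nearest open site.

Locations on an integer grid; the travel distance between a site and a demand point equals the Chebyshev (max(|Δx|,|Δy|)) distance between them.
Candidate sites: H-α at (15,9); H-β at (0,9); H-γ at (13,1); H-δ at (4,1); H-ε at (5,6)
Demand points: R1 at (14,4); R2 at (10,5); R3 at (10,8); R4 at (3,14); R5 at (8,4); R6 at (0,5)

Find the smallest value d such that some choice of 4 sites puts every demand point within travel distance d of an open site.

5

Open {H-α, H-β, H-γ, H-δ}.
  Farthest demand point is R3 at travel distance 5 (to H-α); all others are ≤ 5.
With {H-α, H-β, H-γ, H-ε} the worst case is 5.
With {H-α, H-β, H-δ, H-ε} the worst case is 5.
No size-4 selection achieves below 5.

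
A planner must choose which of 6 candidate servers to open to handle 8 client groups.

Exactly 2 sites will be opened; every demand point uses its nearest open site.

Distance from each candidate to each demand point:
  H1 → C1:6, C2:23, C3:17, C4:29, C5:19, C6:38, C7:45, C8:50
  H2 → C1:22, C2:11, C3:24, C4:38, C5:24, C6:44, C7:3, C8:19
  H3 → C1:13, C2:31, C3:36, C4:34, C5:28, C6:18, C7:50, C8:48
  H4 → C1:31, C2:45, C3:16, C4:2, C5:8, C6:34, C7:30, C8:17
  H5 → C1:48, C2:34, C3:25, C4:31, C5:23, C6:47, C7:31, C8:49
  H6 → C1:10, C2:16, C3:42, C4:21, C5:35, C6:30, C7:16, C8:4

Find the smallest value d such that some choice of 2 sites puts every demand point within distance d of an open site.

30

Open {H1, H6}.
  Farthest demand point is C6 at distance 30 (to H6); all others are ≤ 30.
With {H2, H6} the worst case is 30.
With {H4, H6} the worst case is 30.
No size-2 selection achieves below 30.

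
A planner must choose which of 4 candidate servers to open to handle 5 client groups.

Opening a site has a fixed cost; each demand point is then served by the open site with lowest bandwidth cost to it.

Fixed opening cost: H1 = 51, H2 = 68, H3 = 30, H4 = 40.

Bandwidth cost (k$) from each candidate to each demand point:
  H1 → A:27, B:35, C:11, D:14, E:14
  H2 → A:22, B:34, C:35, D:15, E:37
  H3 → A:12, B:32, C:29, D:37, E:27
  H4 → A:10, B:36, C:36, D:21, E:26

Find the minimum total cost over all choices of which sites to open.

Open {H1}: assign each demand point to its cheapest open site.
  A→H1 27, B→H1 35, C→H1 11, D→H1 14, E→H1 14
  bandwidth cost 101, fixed 51 → total 152.
Compare {H1, H3}: bandwidth cost 83 + fixed 81 = 164.
Compare {H3}: bandwidth cost 137 + fixed 30 = 167.
Compare {H4}: bandwidth cost 129 + fixed 40 = 169.
All other subsets cost ≥ 164. Minimum total cost: 152.

152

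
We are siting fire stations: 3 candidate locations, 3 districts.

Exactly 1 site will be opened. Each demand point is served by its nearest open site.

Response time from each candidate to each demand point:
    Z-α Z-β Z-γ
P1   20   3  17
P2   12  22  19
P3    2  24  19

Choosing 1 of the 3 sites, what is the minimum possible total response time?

Open {P1}.
  Z-α→P1 20, Z-β→P1 3, Z-γ→P1 17  ⇒ total 40.
Compare {P3}: total 45.
Compare {P2}: total 53.

40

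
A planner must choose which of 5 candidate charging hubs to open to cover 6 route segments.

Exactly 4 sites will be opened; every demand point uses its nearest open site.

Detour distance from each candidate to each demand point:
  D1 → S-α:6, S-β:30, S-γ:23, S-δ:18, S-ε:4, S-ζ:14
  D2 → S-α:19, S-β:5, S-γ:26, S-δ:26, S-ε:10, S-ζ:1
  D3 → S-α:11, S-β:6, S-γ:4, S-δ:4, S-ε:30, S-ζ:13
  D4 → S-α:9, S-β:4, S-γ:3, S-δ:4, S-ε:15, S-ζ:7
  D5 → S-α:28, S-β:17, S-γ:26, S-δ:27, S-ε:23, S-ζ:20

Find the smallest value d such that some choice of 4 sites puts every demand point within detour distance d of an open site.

Open {D1, D2, D3, D4}.
  Farthest demand point is S-α at detour distance 6 (to D1); all others are ≤ 6.
With {D1, D2, D3, D5} the worst case is 6.
With {D1, D2, D4, D5} the worst case is 6.
No size-4 selection achieves below 6.

6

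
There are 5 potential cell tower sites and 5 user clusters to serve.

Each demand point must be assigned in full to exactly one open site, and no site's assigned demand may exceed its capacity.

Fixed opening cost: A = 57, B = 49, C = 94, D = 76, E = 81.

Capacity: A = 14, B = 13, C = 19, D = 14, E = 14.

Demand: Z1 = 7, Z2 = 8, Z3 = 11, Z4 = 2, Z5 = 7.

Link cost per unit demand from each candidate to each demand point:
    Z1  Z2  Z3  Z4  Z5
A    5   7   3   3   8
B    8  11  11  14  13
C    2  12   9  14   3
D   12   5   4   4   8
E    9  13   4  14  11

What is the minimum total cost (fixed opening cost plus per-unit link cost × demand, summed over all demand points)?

341

Open {A, C, D}; cheapest assignment that respects the capacities:
  A (cap 14, load 13): Z3, Z4 — cost 11×3 + 2×3 = 39
  C (cap 19, load 14): Z1, Z5 — cost 7×2 + 7×3 = 35
  D (cap 14, load 8): Z2 — cost 8×5 = 40
  Shipping 114, fixed 227 → total 341.
  Any other capacity-feasible assignment to {A, C, D} ships for at least 114.
Compare {A, B, C}: its best feasible assignment gives total 362.
Compare {A, C, E}: its best feasible assignment gives total 373.
Every other set of open sites that can feasibly serve all demand totals ≥ 362 even under its best assignment. Minimum: 341.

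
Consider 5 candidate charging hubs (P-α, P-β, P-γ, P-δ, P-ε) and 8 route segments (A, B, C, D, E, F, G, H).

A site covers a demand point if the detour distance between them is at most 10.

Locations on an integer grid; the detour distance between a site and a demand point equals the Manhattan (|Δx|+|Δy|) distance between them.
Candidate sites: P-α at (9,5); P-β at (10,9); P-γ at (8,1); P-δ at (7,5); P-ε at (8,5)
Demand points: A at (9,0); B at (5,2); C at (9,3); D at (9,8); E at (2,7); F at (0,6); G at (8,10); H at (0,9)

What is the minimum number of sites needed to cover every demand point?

2

Coverage sets (demand points within 10 of each site):
  P-α: {A, B, C, D, E, F, G}
  P-β: {A, C, D, E, G, H}
  P-γ: {A, B, C, D, G}
  P-δ: {A, B, C, D, E, F, G}
  P-ε: {A, B, C, D, E, F, G}
No single site covers all 8 demand points.
But {P-α, P-β} covers everything, so the minimum is 2.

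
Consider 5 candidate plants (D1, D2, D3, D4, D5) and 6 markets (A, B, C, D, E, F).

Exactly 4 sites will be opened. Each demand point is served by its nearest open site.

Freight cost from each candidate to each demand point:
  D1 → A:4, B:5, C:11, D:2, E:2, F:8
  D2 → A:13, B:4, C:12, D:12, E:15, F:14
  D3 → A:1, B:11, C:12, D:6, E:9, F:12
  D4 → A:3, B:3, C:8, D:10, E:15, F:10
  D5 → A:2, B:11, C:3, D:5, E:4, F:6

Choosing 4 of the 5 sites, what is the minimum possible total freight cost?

Open {D1, D3, D4, D5}.
  A→D3 1, B→D4 3, C→D5 3, D→D1 2, E→D1 2, F→D5 6  ⇒ total 17.
Compare {D1, D2, D3, D5}: total 18.
Compare {D1, D2, D4, D5}: total 18.
No size-4 selection does better; minimum is 17.

17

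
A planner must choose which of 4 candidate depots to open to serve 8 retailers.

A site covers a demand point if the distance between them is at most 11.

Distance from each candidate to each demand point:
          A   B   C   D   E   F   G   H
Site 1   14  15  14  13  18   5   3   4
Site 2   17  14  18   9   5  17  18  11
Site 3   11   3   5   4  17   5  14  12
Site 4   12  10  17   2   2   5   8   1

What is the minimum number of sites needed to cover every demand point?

Coverage sets (demand points within 11 of each site):
  Site 1: {F, G, H}
  Site 2: {D, E, H}
  Site 3: {A, B, C, D, F}
  Site 4: {B, D, E, F, G, H}
No single site covers all 8 demand points.
But {Site 3, Site 4} covers everything, so the minimum is 2.

2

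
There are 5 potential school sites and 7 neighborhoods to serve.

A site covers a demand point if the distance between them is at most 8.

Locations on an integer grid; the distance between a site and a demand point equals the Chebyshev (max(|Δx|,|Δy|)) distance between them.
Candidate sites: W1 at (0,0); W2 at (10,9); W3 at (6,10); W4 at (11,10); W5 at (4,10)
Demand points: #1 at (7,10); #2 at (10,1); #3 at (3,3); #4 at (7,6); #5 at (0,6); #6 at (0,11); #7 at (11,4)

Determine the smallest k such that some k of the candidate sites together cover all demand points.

Coverage sets (demand points within 8 of each site):
  W1: {#3, #4, #5}
  W2: {#1, #2, #3, #4, #7}
  W3: {#1, #3, #4, #5, #6, #7}
  W4: {#1, #3, #4, #7}
  W5: {#1, #3, #4, #5, #6, #7}
No single site covers all 7 demand points.
But {W2, W3} covers everything, so the minimum is 2.

2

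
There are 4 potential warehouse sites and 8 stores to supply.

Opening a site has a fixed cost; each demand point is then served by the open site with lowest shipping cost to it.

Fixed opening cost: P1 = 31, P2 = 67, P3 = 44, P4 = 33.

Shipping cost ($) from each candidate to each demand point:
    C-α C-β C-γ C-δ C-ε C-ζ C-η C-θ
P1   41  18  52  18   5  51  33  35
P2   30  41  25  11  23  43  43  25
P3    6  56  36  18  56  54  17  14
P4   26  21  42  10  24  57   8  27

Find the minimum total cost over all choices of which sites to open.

Open {P1, P3}: assign each demand point to its cheapest open site.
  C-α→P3 6, C-β→P1 18, C-γ→P3 36, C-δ→P1 18, C-ε→P1 5, C-ζ→P1 51, C-η→P3 17, C-θ→P3 14
  shipping cost 165, fixed 75 → total 240.
Compare {P4}: shipping cost 215 + fixed 33 = 248.
Compare {P3, P4}: shipping cost 173 + fixed 77 = 250.
Compare {P1, P4}: shipping cost 187 + fixed 64 = 251.
All other subsets cost ≥ 248. Minimum total cost: 240.

240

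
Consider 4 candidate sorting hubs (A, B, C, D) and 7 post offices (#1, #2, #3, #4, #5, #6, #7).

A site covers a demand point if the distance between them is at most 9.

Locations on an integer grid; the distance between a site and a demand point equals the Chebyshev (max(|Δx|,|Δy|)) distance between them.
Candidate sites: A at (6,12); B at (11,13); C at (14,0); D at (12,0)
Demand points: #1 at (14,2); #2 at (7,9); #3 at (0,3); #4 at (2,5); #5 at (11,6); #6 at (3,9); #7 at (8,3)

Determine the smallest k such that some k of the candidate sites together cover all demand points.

2

Coverage sets (demand points within 9 of each site):
  A: {#2, #3, #4, #5, #6, #7}
  B: {#2, #4, #5, #6}
  C: {#1, #2, #5, #7}
  D: {#1, #2, #5, #6, #7}
No single site covers all 7 demand points.
But {A, C} covers everything, so the minimum is 2.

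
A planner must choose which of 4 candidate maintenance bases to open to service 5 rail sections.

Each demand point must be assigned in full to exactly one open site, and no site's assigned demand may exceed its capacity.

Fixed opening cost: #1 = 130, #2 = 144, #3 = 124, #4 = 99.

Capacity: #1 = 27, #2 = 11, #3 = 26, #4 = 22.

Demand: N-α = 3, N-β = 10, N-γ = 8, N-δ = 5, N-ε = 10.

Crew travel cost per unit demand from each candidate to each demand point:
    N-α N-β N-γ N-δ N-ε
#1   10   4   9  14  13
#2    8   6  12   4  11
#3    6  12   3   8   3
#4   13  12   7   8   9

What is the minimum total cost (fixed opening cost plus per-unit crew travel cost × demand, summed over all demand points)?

406

Open {#1, #3}; cheapest assignment that respects the capacities:
  #1 (cap 27, load 10): N-β — cost 10×4 = 40
  #3 (cap 26, load 26): N-α, N-γ, N-δ, N-ε — cost 3×6 + 8×3 + 5×8 + 10×3 = 112
  Shipping 152, fixed 254 → total 406.
  Any other capacity-feasible assignment to {#1, #3} ships for at least 152.
Compare {#2, #3}: its best feasible assignment gives total 440.
Compare {#3, #4}: its best feasible assignment gives total 455.
Every other set of open sites that can feasibly serve all demand totals ≥ 440 even under its best assignment. Minimum: 406.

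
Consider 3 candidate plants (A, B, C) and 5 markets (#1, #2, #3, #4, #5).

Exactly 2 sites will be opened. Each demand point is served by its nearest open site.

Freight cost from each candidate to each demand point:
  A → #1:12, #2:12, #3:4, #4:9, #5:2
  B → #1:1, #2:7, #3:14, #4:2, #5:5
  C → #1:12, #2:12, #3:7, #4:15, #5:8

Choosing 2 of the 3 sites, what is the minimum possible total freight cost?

16

Open {A, B}.
  #1→B 1, #2→B 7, #3→A 4, #4→B 2, #5→A 2  ⇒ total 16.
Compare {B, C}: total 22.
Compare {A, C}: total 39.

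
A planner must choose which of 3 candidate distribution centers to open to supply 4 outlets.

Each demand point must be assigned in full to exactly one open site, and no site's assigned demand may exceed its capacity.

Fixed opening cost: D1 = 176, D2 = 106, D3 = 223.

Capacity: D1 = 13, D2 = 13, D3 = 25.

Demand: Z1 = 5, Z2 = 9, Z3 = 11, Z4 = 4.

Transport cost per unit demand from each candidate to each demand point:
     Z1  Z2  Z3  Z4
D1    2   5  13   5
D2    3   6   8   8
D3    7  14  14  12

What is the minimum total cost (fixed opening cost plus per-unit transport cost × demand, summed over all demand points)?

Open {D2, D3}; cheapest assignment that respects the capacities:
  D2 (cap 13, load 13): Z2, Z4 — cost 9×6 + 4×8 = 86
  D3 (cap 25, load 16): Z1, Z3 — cost 5×7 + 11×14 = 189
  Shipping 275, fixed 329 → total 604.
  Any other capacity-feasible assignment to {D2, D3} ships for at least 275.
Compare {D1, D3}: its best feasible assignment gives total 653.
Compare {D1, D2, D3}: its best feasible assignment gives total 693.
Every other set of open sites that can feasibly serve all demand totals ≥ 653 even under its best assignment. Minimum: 604.

604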